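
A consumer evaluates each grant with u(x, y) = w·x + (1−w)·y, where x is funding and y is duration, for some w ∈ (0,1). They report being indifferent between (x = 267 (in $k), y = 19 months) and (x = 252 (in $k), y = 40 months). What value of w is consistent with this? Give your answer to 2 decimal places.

w = 0.58

Indifference: w·267 + (1−w)·19 = w·252 + (1−w)·40.
Collecting terms: w·15 = (1−w)·21.
So w/(1−w) = 21/15 = 1.4000, giving w = 21/(15+21) = 0.58.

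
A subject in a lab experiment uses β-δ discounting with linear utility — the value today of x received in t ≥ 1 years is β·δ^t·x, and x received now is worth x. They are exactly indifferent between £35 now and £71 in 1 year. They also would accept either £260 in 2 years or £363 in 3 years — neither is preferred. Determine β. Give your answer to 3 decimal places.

β ≈ 0.688

From the later pair, β·δ^2·260 = β·δ^3·363; dividing through, δ = 260/363 = 0.71625.
Now use the now-vs-future pair: 35 = β·δ·71 gives β = 35/(0.71625·71) ≈ 0.688.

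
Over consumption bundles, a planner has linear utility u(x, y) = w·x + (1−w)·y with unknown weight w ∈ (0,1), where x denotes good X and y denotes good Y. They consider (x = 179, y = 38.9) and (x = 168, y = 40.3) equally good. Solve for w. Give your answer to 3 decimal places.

u(179,38.9) = u(168,40.3) means w·179 + (1−w)·38.9 = w·168 + (1−w)·40.3.
w·(179−168) = (1−w)·(40.3−38.9), i.e. w·11 = (1−w)·1.4.
Hence w = 1.4/(11+1.4) = 1.4/12.4 = 0.113.

w = 0.113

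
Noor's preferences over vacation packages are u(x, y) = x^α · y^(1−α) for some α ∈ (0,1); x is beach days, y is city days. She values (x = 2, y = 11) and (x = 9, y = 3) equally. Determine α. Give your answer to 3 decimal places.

α ≈ 0.463

The Cobb–Douglas utilities coincide, so 2^α·11^(1−α) = 9^α·3^(1−α).
Rearrange to (2/9)^α = (3/11)^(1−α) and take logs: α·-1.504077 = (1−α)·-1.299283.
Thus α·(-2.803360) = -1.299283, so α = -1.299283/-2.803360 ≈ 0.463.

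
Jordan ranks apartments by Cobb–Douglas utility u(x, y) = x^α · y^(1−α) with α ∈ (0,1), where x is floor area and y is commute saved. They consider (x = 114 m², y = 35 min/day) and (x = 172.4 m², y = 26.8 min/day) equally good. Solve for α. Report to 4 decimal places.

α ≈ 0.3922

Indifference: 114^α · 35^(1−α) = 172.4^α · 26.8^(1−α).
Taking logs: α·ln 114 + (1−α)·ln 35 = α·ln 172.4 + (1−α)·ln 26.8, i.e. α·-0.4136189 = (1−α)·-0.2669462.
Thus α·(-0.6805651) = -0.2669462, so α = -0.2669462/-0.6805651 ≈ 0.3922.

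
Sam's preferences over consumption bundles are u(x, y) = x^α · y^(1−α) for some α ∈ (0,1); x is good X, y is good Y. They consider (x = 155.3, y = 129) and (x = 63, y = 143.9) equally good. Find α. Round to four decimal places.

α ≈ 0.1081

Indifference: 155.3^α · 129^(1−α) = 63^α · 143.9^(1−α).
Taking logs: α·ln 155.3 + (1−α)·ln 129 = α·ln 63 + (1−α)·ln 143.9, i.e. α·0.9022240 = (1−α)·0.1093062.
With A = 0.9022240 and B = 0.1093062: α·A = (1−α)·B, so α = B/(A+B) = 0.1093062/1.0115302 ≈ 0.1081.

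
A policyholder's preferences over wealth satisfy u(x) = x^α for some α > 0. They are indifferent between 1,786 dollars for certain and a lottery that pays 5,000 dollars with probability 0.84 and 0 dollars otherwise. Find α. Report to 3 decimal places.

α ≈ 0.169

EU(lottery) = 0.84·5000^α + 0.16·0 = 0.84·5000^α.
Equating: 1786^α = 0.84·5000^α, i.e. 0.3572^α = 0.84.
Taking logs: α·ln(1786/5000) = ln(0.84), so α = -0.174353 / -1.029459 ≈ 0.169.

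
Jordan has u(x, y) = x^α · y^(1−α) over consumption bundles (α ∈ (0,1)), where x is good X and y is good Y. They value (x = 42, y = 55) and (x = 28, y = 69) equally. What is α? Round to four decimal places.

α ≈ 0.3587

Indifference: 42^α · 55^(1−α) = 28^α · 69^(1−α).
Rearrange to (42/28)^α = (69/55)^(1−α) and take logs: α·0.4054651 = (1−α)·0.2267733.
So α/(1−α) = (0.2267733)/(0.4054651) = 0.5592918, and α = 0.5592918/1.5592918 ≈ 0.3587.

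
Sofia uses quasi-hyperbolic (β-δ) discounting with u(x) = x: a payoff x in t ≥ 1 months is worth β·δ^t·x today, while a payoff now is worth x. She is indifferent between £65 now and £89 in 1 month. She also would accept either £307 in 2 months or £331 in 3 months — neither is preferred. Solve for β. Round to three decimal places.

β ≈ 0.787

The second indifference involves only future payoffs, so β cancels: β·δ^2·307 = β·δ^3·331, giving δ = 307/331 = 0.92749.
The first indifference: 65 = β·δ·89, so β = 65/(δ·89) = 65/(0.92749·89) ≈ 0.787.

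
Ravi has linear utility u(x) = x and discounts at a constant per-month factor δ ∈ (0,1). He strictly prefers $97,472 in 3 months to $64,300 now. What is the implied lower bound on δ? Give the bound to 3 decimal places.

δ > 0.871

Comparing present values: 64300 < δ^3·97472.
Hence δ^3 > 64300/97472 = 0.65968, and x ↦ x^(1/3) is increasing on (0,∞).
δ > (64300/97472)^(1/3) ≈ 0.871.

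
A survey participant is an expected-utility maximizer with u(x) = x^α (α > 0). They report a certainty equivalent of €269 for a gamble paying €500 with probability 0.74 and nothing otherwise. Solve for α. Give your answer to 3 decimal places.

The lottery's expected utility is 0.74·u(500) + 0.26·u(0) = 0.74·500^α (since u(0) = 0 for α > 0).
Equating: 269^α = 0.74·500^α, i.e. 0.5380^α = 0.74.
α = ln(0.74) / ln(269/500) = -0.301105/-0.619897 ≈ 0.486.

α ≈ 0.486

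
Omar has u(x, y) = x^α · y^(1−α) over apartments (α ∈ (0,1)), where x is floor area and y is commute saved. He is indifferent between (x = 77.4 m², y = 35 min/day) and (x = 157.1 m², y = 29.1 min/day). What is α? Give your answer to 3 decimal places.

α ≈ 0.207

Indifference: 77.4^α · 35^(1−α) = 157.1^α · 29.1^(1−α).
Taking logs: α·ln 77.4 + (1−α)·ln 35 = α·ln 157.1 + (1−α)·ln 29.1, i.e. α·-0.707896 = (1−α)·-0.184610.
With A = -0.707896 and B = -0.184610: α·A = (1−α)·B, so α = B/(A+B) = -0.184610/-0.892506 ≈ 0.207.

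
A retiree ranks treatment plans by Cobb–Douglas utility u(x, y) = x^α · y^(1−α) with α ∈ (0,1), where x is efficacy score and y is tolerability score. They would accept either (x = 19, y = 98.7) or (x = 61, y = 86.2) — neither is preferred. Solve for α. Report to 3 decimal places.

α ≈ 0.104

Set the two utilities equal: 19^α·98.7^(1−α) = 61^α·86.2^(1−α).
(19/61)^α = (86.2/98.7)^(1−α); take logs: α·ln(19/61) = (1−α)·ln(86.2/98.7), i.e. α·-1.166435 = (1−α)·-0.135415.
So α/(1−α) = (-0.135415)/(-1.166435) = 0.116093, and α = 0.116093/1.116093 ≈ 0.104.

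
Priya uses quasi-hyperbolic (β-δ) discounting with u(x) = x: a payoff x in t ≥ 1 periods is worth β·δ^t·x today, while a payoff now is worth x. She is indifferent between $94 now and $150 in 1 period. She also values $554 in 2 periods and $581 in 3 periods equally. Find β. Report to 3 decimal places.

β ≈ 0.657

From the later pair, β·δ^2·554 = β·δ^3·581; dividing through, δ = 554/581 = 0.95353.
The first indifference: 94 = β·δ·150, so β = 94/(δ·150) = 94/(0.95353·150) ≈ 0.657.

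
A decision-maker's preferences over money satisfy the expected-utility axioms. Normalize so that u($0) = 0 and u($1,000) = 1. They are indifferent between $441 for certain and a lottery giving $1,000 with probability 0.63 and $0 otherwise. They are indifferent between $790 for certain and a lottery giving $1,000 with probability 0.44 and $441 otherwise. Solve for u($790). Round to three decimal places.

From the first indifference, u($441) = 0.63·u($1,000) + 0.37·u($0) = 0.63·1 + 0.37·0 = 0.63.
The second indifference gives u($790) = 0.44·u($1,000) + 0.56·u($441) = 0.44·1.00 + 0.56·0.63 = 0.7928.

0.793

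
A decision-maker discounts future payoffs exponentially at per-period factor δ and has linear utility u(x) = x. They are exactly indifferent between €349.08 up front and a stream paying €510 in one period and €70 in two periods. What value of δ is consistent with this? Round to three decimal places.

Present value of the stream is 510·δ + 70·δ². Indifference gives 510δ + 70δ² = 349.08.
That is, 70δ² + 510δ − 349.08 = 0, a quadratic in δ.
By the quadratic formula (taking the positive root), δ = (−510 + √357842.40) / 140 ≈ 0.630.

δ ≈ 0.630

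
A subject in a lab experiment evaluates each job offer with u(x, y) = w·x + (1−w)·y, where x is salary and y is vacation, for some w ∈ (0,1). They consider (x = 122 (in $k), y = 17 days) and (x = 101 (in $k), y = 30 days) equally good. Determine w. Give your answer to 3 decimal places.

u(122,17) = u(101,30) means w·122 + (1−w)·17 = w·101 + (1−w)·30.
w·(122−101) = (1−w)·(30−17), i.e. w·21 = (1−w)·13.
So w/(1−w) = 13/21 = 0.6190, giving w = 13/(21+13) = 0.382.

w = 0.382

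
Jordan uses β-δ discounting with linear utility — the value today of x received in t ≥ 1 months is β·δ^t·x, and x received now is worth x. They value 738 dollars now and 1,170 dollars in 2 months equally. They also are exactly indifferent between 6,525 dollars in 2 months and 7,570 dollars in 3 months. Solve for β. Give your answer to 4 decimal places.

β ≈ 0.8490

The second indifference involves only future payoffs, so β cancels: β·δ^2·6525 = β·δ^3·7570, giving δ = 6525/7570 = 0.86196.
The first indifference: 738 = β·δ^2·1170, so β = 738/(δ^2·1170) = 738/(0.74297·1170) ≈ 0.8490.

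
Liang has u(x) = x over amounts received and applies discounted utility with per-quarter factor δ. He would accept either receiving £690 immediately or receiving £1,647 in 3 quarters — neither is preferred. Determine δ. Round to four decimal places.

Equating discounted utilities: u(690) = δ^3·u(1647) ⇒ δ^3 = u(690)/u(1647).
With u(x) = x: δ^3 = 690/1647 = 0.41894.
Hence δ = (0.41894)^(1/3) = 0.748259.

δ ≈ 0.7483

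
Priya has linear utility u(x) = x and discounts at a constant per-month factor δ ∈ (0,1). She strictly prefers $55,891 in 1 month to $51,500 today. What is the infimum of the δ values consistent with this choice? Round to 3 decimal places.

The preference means 51500 < δ·55891.
Dividing through by 55891 gives δ > 0.92144.

δ > 0.921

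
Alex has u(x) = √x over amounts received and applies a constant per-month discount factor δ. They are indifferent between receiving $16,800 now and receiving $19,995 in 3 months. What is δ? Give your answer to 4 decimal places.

δ ≈ 0.9714

The payoff in 3 months is discounted by δ^3, so u(16800) = δ^3·u(19995) and δ^3 = u(16800)/u(19995).
Since u(x) = √x, δ^3 = √(16800/19995) = 0.91663.
Taking the cube root: δ = 0.91663^(1/3) ≈ 0.9714.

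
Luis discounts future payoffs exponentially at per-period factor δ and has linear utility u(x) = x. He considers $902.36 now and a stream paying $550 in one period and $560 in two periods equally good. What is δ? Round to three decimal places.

δ ≈ 0.870

Equating present values: 902.36 = 550δ + 560δ².
So 560δ² + 550δ − 902.36 = 0.
δ = (−550 + √(550² + 4·560·902.36)) / (2·560) = (−550 + √2323786.40) / 1120 ≈ 0.870.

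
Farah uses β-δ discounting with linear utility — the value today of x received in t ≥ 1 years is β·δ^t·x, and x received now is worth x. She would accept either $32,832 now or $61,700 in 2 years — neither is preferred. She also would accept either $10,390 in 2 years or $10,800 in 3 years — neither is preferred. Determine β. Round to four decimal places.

Both payoffs in the second observation are in the future, so β drops out: δ^2·10390 = δ^3·10800 ⇒ δ = 10390/10800 = 0.96204.
The first indifference: 32832 = β·δ^2·61700, so β = 32832/(δ^2·61700) = 32832/(0.92552·61700) ≈ 0.5749.

β ≈ 0.5749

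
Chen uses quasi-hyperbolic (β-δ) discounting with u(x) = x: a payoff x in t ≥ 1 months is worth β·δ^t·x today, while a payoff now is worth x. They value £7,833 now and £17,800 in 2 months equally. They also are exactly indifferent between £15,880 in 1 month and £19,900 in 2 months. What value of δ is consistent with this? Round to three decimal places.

From the later pair, β·δ^1·15880 = β·δ^2·19900; dividing through, δ = 15880/19900 = 0.79799.

δ ≈ 0.798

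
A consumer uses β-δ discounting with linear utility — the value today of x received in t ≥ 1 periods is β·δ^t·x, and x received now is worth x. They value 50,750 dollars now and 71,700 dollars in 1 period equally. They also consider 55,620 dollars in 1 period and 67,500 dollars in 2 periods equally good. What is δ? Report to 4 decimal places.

The second indifference involves only future payoffs, so β cancels: β·δ^1·55620 = β·δ^2·67500, giving δ = 55620/67500 = 0.82400.

δ ≈ 0.8240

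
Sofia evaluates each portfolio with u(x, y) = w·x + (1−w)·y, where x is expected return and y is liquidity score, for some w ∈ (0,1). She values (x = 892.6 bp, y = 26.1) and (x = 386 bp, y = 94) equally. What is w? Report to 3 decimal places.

w = 0.118

Indifference: w·892.6 + (1−w)·26.1 = w·386 + (1−w)·94.
Collecting terms: w·506.6 = (1−w)·67.9.
The marginal rate of substitution is 67.9/506.6, so w = 67.9/(506.6+67.9) = 0.118.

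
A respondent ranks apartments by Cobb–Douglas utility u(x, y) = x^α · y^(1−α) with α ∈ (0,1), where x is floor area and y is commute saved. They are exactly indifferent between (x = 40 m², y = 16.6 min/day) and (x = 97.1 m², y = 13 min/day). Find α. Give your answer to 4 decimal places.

Set the two utilities equal: 40^α·16.6^(1−α) = 97.1^α·13^(1−α).
Taking logs: α·ln 40 + (1−α)·ln 16.6 = α·ln 97.1 + (1−α)·ln 13, i.e. α·-0.8868619 = (1−α)·-0.2444533.
So α/(1−α) = (-0.2444533)/(-0.8868619) = 0.2756385, and α = 0.2756385/1.2756385 ≈ 0.2161.

α ≈ 0.2161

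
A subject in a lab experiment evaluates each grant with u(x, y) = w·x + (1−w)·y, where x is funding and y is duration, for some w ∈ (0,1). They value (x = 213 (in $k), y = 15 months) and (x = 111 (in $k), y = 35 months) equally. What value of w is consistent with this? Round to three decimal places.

w = 0.164

Indifference: w·213 + (1−w)·15 = w·111 + (1−w)·35.
w·(213−111) = (1−w)·(35−15), i.e. w·102 = (1−w)·20.
So w/(1−w) = 20/102 = 0.1961, giving w = 20/(102+20) = 0.164.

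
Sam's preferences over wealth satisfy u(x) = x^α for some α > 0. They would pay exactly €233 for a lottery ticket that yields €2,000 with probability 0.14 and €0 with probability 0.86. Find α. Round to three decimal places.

α ≈ 0.915

EU(lottery) = 0.14·2000^α + 0.86·0 = 0.14·2000^α.
Indifference: 233^α = 0.14·2000^α, so (233/2000)^α = 0.14.
Take logs: α = ln 0.14 / ln(233/2000) ≈ 0.91453.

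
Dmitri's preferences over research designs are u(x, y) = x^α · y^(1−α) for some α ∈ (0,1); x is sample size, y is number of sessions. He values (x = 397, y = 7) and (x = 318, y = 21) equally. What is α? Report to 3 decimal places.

Indifference: 397^α · 7^(1−α) = 318^α · 21^(1−α).
Rearrange to (397/318)^α = (21/7)^(1−α) and take logs: α·0.221885 = (1−α)·1.098612.
Thus α·(1.320497) = 1.098612, so α = 1.098612/1.320497 ≈ 0.832.

α ≈ 0.832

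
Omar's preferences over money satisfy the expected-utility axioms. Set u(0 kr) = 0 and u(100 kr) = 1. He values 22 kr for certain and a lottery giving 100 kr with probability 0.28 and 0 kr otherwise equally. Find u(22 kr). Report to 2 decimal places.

The indifference gives u(22 kr) = 0.28·u(100 kr) + 0.72·u(0 kr) = 0.28·1 + 0.72·0 = 0.28.

0.28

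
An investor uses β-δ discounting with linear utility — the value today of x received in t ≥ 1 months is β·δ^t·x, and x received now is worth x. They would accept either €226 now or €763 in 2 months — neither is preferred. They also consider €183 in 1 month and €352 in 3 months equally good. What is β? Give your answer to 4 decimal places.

Both payoffs in the second observation are in the future, so β drops out: δ^1·183 = δ^3·352 ⇒ δ^2 = 183/352 = 0.51989, so δ = 0.72103.
Now use the now-vs-future pair: 226 = β·δ^2·763 gives β = 226/(0.51989·763) ≈ 0.5697.

β ≈ 0.5697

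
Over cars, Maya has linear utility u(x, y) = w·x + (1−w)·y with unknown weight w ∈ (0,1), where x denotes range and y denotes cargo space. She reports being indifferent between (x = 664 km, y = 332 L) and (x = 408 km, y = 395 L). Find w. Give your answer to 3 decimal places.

w = 0.197

u(664,332) = u(408,395) means w·664 + (1−w)·332 = w·408 + (1−w)·395.
Collecting terms: w·256 = (1−w)·63.
The marginal rate of substitution is 63/256, so w = 63/(256+63) = 0.197.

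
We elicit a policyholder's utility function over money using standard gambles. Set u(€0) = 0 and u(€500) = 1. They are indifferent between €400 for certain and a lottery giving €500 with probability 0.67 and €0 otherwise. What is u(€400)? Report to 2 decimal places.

0.67

u(€400) equals the lottery's expected utility: 0.67·1 + 0.33·0 = 0.67.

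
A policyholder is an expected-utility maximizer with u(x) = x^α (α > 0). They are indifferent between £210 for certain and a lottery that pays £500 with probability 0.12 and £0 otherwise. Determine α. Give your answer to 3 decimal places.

α ≈ 2.444

The lottery's expected utility is 0.12·u(500) + 0.88·u(0) = 0.12·500^α (since u(0) = 0 for α > 0).
Indifference: 210^α = 0.12·500^α, so (210/500)^α = 0.12.
α = ln(0.12) / ln(210/500) = -2.120264/-0.867501 ≈ 2.444.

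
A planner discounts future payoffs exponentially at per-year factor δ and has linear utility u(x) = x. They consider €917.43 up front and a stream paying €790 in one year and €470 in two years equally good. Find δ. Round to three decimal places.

Equating present values: 917.43 = 790δ + 470δ².
That is, 470δ² + 790δ − 917.43 = 0, a quadratic in δ.
By the quadratic formula (taking the positive root), δ = (−790 + √2348868.40) / 940 ≈ 0.790.

δ ≈ 0.790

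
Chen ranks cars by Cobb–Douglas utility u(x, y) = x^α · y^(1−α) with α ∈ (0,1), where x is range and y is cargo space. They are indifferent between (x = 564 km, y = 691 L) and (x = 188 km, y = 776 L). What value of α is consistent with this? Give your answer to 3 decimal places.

Set the two utilities equal: 564^α·691^(1−α) = 188^α·776^(1−α).
Rearrange to (564/188)^α = (776/691)^(1−α) and take logs: α·1.098612 = (1−α)·0.116013.
So α/(1−α) = (0.116013)/(1.098612) = 0.105600, and α = 0.105600/1.105600 ≈ 0.096.

α ≈ 0.096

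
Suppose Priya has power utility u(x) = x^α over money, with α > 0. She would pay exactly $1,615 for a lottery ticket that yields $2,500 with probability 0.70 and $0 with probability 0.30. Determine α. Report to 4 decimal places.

α ≈ 0.8163

The lottery's expected utility is 0.70·u(2500) + 0.30·u(0) = 0.70·2500^α (since u(0) = 0 for α > 0).
Setting u(1615) equal to that: 1615^α = 0.70·2500^α ⇒ (1615/2500)^α = 0.70.
Take logs: α = ln 0.70 / ln(1615/2500) ≈ 0.816272.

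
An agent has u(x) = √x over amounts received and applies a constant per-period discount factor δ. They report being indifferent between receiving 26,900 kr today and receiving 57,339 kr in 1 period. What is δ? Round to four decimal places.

Equating discounted utilities: u(26900) = δ·u(57339) ⇒ δ = u(26900)/u(57339).
Since u(x) = √x, δ = √(26900/57339) = 0.68494.

δ ≈ 0.6849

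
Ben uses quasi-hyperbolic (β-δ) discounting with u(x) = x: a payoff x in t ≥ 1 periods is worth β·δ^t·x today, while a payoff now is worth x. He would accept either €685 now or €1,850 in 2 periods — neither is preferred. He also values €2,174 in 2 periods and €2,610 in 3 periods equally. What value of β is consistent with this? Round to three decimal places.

β ≈ 0.534

Both payoffs in the second observation are in the future, so β drops out: δ^2·2174 = δ^3·2610 ⇒ δ = 2174/2610 = 0.83295.
The first indifference: 685 = β·δ^2·1850, so β = 685/(δ^2·1850) = 685/(0.69381·1850) ≈ 0.534.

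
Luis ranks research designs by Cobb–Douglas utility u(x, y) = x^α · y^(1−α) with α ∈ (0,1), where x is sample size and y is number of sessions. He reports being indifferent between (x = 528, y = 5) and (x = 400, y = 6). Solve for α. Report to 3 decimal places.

α ≈ 0.396

Set the two utilities equal: 528^α·5^(1−α) = 400^α·6^(1−α).
Taking logs: α·ln 528 + (1−α)·ln 5 = α·ln 400 + (1−α)·ln 6, i.e. α·0.277632 = (1−α)·0.182322.
Thus α·(0.459954) = 0.182322, so α = 0.182322/0.459954 ≈ 0.396.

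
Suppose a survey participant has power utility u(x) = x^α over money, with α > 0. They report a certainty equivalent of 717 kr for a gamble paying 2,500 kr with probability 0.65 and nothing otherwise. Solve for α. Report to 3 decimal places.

EU(lottery) = 0.65·2500^α + 0.35·0 = 0.65·2500^α.
Equating: 717^α = 0.65·2500^α, i.e. 0.2868^α = 0.65.
Taking logs: α·ln(717/2500) = ln(0.65), so α = -0.430783 / -1.248970 ≈ 0.345.

α ≈ 0.345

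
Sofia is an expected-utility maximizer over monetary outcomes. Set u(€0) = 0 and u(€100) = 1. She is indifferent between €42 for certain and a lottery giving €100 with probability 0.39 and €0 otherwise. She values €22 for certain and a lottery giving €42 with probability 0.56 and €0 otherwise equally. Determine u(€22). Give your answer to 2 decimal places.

0.22

First, u(€42) = 0.39·u(€100) + 0.61·u(€0) = 0.39.
The second indifference gives u(€22) = 0.56·u(€42) + 0.44·u(€0) = 0.56·0.39 + 0.44·0.00 = 0.2184.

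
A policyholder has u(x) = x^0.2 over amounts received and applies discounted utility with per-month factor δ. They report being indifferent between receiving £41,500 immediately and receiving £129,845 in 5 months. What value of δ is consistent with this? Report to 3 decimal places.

The payoff in 5 months is discounted by δ^5, so u(41500) = δ^5·u(129845) and δ^5 = u(41500)/u(129845).
Since u(x) = x^0.2, δ^5 = (41500/129845)^0.2 = 0.31961^0.2 = 0.79602.
So δ = 0.79602^(1/5) ≈ 0.955.

δ ≈ 0.955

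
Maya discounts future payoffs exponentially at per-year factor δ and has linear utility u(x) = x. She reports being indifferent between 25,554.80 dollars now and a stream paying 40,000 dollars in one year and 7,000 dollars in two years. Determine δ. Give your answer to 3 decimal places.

The stream is worth 40000δ + 7000δ² today, so 40000δ + 7000δ² = 25554.80.
That is, 7000δ² + 40000δ − 25554.80 = 0, a quadratic in δ.
δ = (−40000 + √(40000² + 4·7000·25554.80)) / (2·7000) = (−40000 + √2315534400.00) / 14000 ≈ 0.580.

δ ≈ 0.580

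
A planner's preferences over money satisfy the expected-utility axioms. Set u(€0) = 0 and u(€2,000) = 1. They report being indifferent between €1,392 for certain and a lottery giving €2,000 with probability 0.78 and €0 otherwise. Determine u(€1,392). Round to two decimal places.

The indifference gives u(€1,392) = 0.78·u(€2,000) + 0.22·u(€0) = 0.78·1 + 0.22·0 = 0.78.

0.78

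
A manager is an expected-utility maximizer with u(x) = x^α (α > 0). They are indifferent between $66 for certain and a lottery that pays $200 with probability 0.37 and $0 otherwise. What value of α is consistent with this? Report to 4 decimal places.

α ≈ 0.8968

The lottery's expected utility is 0.37·u(200) + 0.63·u(0) = 0.37·200^α (since u(0) = 0 for α > 0).
Setting u(66) equal to that: 66^α = 0.37·200^α ⇒ (66/200)^α = 0.37.
Taking logs: α·ln(66/200) = ln(0.37), so α = -0.9942523 / -1.1086626 ≈ 0.8968.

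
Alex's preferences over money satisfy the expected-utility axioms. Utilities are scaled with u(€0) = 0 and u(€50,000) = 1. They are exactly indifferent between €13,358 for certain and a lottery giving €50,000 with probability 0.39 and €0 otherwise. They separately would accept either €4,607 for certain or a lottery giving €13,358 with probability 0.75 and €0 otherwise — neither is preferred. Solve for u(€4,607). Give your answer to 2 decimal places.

First, u(€13,358) = 0.39·u(€50,000) + 0.61·u(€0) = 0.39.
The second indifference gives u(€4,607) = 0.75·u(€13,358) + 0.25·u(€0) = 0.75·0.39 + 0.25·0.00 = 0.2925.

0.29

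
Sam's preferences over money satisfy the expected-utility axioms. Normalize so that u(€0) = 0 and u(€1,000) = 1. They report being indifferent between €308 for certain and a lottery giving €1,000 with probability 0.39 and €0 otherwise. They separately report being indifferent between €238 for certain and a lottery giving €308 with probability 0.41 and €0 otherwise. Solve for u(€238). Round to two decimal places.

First, u(€308) = 0.39·u(€1,000) + 0.61·u(€0) = 0.39.
Then u(€238) = 0.41·u(€308) + 0.59·u(€0) = 0.41·0.39 + 0.59·0.00 = 0.1599.

0.16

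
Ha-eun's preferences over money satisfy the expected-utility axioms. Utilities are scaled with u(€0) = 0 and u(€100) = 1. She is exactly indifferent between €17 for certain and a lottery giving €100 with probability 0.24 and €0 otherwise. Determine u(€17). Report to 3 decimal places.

0.240

By the standard-gamble method, u(€17) is just the indifference probability on the best outcome: 0.24.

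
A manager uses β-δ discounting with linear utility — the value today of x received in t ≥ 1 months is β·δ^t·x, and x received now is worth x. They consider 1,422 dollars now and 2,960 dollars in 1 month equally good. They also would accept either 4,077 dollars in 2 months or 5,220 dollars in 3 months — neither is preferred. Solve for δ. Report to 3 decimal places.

δ ≈ 0.781

The second indifference involves only future payoffs, so β cancels: β·δ^2·4077 = β·δ^3·5220, giving δ = 4077/5220 = 0.78103.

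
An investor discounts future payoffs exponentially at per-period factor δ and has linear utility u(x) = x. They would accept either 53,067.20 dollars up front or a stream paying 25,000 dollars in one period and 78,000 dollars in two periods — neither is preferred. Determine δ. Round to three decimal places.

δ ≈ 0.680

Present value of the stream is 25000·δ + 78000·δ². Indifference gives 25000δ + 78000δ² = 53067.20.
So 78000δ² + 25000δ − 53067.20 = 0.
δ = (−25000 + √(25000² + 4·78000·53067.20)) / (2·78000) = (−25000 + √17181966400.00) / 156000 ≈ 0.680.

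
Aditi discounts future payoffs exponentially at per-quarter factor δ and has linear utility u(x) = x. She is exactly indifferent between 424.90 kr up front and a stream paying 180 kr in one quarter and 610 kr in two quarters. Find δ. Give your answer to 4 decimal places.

δ ≈ 0.7000

The stream is worth 180δ + 610δ² today, so 180δ + 610δ² = 424.90.
So 610δ² + 180δ − 424.90 = 0.
The positive root is δ = [−180 + √(180² + 4·610·424.90)] / (2·610) = (−180 + 1034.000)/1220 ≈ 0.7000.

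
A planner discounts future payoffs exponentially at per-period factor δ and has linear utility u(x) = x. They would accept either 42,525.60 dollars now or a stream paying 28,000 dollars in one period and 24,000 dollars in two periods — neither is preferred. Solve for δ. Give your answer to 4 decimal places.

δ ≈ 0.8700

The stream is worth 28000δ + 24000δ² today, so 28000δ + 24000δ² = 42525.60.
That is, 24000δ² + 28000δ − 42525.60 = 0, a quadratic in δ.
δ = (−28000 + √(28000² + 4·24000·42525.60)) / (2·24000) = (−28000 + √4866457600.00) / 48000 ≈ 0.8700.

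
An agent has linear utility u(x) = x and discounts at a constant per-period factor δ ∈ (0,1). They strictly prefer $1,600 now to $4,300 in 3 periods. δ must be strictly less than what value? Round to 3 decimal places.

δ < 0.719

Comparing present values: 1600 > δ^3·4300.
So δ^3 < 1600/4300 = 0.37209; taking the cube root of both positive sides preserves the inequality.
δ < 0.37209^(1/3) = 0.719.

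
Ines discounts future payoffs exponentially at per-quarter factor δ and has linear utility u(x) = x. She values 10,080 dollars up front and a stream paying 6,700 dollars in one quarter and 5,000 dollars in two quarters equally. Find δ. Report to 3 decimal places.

Present value of the stream is 6700·δ + 5000·δ². Indifference gives 6700δ + 5000δ² = 10080.
That is, 5000δ² + 6700δ − 10080 = 0, a quadratic in δ.
By the quadratic formula (taking the positive root), δ = (−6700 + √246490000.00) / 10000 ≈ 0.900.

δ ≈ 0.900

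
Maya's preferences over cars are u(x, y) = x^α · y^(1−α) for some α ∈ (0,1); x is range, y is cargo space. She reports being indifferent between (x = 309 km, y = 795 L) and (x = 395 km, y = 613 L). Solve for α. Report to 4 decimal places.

Set the two utilities equal: 309^α·795^(1−α) = 395^α·613^(1−α).
(309/395)^α = (613/795)^(1−α); take logs: α·ln(309/395) = (1−α)·ln(613/795), i.e. α·-0.2455445 = (1−α)·-0.2599772.
Thus α·(-0.5055217) = -0.2599772, so α = -0.2599772/-0.5055217 ≈ 0.5143.

α ≈ 0.5143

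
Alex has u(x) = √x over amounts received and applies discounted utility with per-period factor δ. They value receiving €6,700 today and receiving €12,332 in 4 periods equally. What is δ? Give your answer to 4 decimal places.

Indifference means u(6700) = δ^4 · u(12332), so δ^4 = u(6700)/u(12332).
With u(x) = √x: δ^4 = √6700/√12332 = √(6700/12332) = 0.73709.
Hence δ = (0.73709)^(1/4) = 0.926574.

δ ≈ 0.9266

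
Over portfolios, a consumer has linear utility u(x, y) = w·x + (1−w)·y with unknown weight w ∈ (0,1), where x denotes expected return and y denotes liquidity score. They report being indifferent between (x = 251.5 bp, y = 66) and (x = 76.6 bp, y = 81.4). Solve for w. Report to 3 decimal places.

w = 0.081

u(251.5,66) = u(76.6,81.4) means w·251.5 + (1−w)·66 = w·76.6 + (1−w)·81.4.
w·(251.5−76.6) = (1−w)·(81.4−66), i.e. w·174.9 = (1−w)·15.4.
So w/(1−w) = 15.4/174.9 = 0.0881, giving w = 15.4/(174.9+15.4) = 0.081.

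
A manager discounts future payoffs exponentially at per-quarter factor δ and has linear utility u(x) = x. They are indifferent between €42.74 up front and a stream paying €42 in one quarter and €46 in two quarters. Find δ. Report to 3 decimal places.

Present value of the stream is 42·δ + 46·δ². Indifference gives 42δ + 46δ² = 42.74.
Rearranged: 46δ² + 42δ − 42.74 = 0.
The positive root is δ = [−42 + √(42² + 4·46·42.74)] / (2·46) = (−42 + 98.123)/92 ≈ 0.610.

δ ≈ 0.610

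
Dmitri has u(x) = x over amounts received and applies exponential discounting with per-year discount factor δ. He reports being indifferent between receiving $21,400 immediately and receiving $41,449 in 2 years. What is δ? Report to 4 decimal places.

δ ≈ 0.7185

The payoff in 2 years is discounted by δ^2, so u(21400) = δ^2·u(41449) and δ^2 = u(21400)/u(41449).
With u(x) = x: δ^2 = 21400/41449 = 0.51630.
Taking the square root: δ = 0.51630^(1/2) ≈ 0.7185.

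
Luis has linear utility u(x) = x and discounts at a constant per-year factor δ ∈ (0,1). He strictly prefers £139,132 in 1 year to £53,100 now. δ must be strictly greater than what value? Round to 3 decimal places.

The preference means 53100 < δ·139132.
So δ > 53100/139132 = 0.38165.

δ > 0.382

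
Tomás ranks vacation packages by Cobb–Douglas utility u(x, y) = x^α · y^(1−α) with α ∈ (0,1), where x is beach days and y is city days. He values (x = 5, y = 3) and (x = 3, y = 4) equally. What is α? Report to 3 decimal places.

The Cobb–Douglas utilities coincide, so 5^α·3^(1−α) = 3^α·4^(1−α).
Taking logs: α·ln 5 + (1−α)·ln 3 = α·ln 3 + (1−α)·ln 4, i.e. α·0.510826 = (1−α)·0.287682.
So α/(1−α) = (0.287682)/(0.510826) = 0.563170, and α = 0.563170/1.563170 ≈ 0.360.

α ≈ 0.360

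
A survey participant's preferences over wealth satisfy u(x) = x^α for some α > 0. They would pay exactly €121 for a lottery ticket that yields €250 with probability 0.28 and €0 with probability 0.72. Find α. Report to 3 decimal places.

Since u(0) = 0, the lottery's EU is 0.28·250^α.
Indifference: 121^α = 0.28·250^α, so (121/250)^α = 0.28.
α = ln(0.28) / ln(121/250) = -1.272966/-0.725670 ≈ 1.754.

α ≈ 1.754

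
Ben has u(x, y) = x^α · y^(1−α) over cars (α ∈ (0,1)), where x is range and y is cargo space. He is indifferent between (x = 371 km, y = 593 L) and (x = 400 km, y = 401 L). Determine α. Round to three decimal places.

Set the two utilities equal: 371^α·593^(1−α) = 400^α·401^(1−α).
Taking logs: α·ln 371 + (1−α)·ln 593 = α·ln 400 + (1−α)·ln 401, i.e. α·-0.075262 = (1−α)·-0.391233.
So α/(1−α) = (-0.391233)/(-0.075262) = 5.198281, and α = 5.198281/6.198281 ≈ 0.839.

α ≈ 0.839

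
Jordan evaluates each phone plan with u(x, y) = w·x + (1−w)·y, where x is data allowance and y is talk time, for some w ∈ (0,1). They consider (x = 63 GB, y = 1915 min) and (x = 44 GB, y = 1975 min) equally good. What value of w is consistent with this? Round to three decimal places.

w = 0.759

Equating utilities: w·63 + (1−w)·1915 = w·44 + (1−w)·1975.
Collecting terms: w·19 = (1−w)·60.
Hence w = 60/(19+60) = 60/79 = 0.759.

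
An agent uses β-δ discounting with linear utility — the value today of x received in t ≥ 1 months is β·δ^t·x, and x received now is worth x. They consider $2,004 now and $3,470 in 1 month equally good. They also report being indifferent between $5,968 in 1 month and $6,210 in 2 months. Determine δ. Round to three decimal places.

The second indifference involves only future payoffs, so β cancels: β·δ^1·5968 = β·δ^2·6210, giving δ = 5968/6210 = 0.96103.

δ ≈ 0.961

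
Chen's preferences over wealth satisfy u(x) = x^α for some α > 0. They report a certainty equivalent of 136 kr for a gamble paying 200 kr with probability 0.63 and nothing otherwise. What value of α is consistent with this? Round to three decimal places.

α ≈ 1.198

The lottery's expected utility is 0.63·u(200) + 0.37·u(0) = 0.63·200^α (since u(0) = 0 for α > 0).
Indifference: 136^α = 0.63·200^α, so (136/200)^α = 0.63.
Take logs: α = ln 0.63 / ln(136/200) ≈ 1.19803.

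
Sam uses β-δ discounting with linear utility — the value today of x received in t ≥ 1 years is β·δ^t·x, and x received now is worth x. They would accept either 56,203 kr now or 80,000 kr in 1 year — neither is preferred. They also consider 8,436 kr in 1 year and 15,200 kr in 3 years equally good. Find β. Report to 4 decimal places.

β ≈ 0.9430

The second indifference involves only future payoffs, so β cancels: β·δ^1·8436 = β·δ^3·15200, giving δ^2 = 8436/15200 = 0.55500, so δ = 0.74498.
Now use the now-vs-future pair: 56203 = β·δ·80000 gives β = 56203/(0.74498·80000) ≈ 0.9430.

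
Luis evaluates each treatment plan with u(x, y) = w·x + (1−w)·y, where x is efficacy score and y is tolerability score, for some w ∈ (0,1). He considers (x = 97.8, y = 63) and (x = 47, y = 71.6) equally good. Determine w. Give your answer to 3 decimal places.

w = 0.145

Indifference: w·97.8 + (1−w)·63 = w·47 + (1−w)·71.6.
w·(97.8−47) = (1−w)·(71.6−63), i.e. w·50.8 = (1−w)·8.6.
So w/(1−w) = 8.6/50.8 = 0.1693, giving w = 8.6/(50.8+8.6) = 0.145.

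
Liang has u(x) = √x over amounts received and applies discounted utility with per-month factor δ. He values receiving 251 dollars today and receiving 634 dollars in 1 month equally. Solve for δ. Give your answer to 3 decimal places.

δ ≈ 0.629

Equating discounted utilities: u(251) = δ·u(634) ⇒ δ = u(251)/u(634).
Since u(x) = √x, δ = √(251/634) = 0.62921.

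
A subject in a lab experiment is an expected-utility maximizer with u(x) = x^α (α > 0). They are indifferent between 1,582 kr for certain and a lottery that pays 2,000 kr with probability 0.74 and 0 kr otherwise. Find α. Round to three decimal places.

The lottery's expected utility is 0.74·u(2000) + 0.26·u(0) = 0.74·2000^α (since u(0) = 0 for α > 0).
Setting u(1582) equal to that: 1582^α = 0.74·2000^α ⇒ (1582/2000)^α = 0.74.
α = ln(0.74) / ln(1582/2000) = -0.301105/-0.234457 ≈ 1.284.

α ≈ 1.284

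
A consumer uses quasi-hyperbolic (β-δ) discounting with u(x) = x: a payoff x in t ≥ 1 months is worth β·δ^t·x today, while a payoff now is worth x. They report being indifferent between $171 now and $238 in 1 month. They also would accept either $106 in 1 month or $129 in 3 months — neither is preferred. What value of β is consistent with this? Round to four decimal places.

The second indifference involves only future payoffs, so β cancels: β·δ^1·106 = β·δ^3·129, giving δ^2 = 106/129 = 0.82171, so δ = 0.90648.
Substituting δ into 171 = β·δ·238: β = 171/(215.742) ≈ 0.7926.

β ≈ 0.7926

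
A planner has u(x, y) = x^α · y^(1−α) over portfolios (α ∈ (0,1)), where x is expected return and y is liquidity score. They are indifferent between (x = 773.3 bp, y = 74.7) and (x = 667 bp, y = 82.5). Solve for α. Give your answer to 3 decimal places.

Indifference: 773.3^α · 74.7^(1−α) = 667^α · 82.5^(1−α).
Rearrange to (773.3/667)^α = (82.5/74.7)^(1−α) and take logs: α·0.147877 = (1−α)·0.099318.
So α/(1−α) = (0.099318)/(0.147877) = 0.671626, and α = 0.671626/1.671626 ≈ 0.402.

α ≈ 0.402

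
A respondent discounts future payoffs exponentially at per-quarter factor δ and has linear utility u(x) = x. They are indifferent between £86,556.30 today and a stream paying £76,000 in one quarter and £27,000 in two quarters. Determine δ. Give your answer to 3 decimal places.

The stream is worth 76000δ + 27000δ² today, so 76000δ + 27000δ² = 86556.30.
That is, 27000δ² + 76000δ − 86556.30 = 0, a quadratic in δ.
By the quadratic formula (taking the positive root), δ = (−76000 + √15124080400.00) / 54000 ≈ 0.870.

δ ≈ 0.870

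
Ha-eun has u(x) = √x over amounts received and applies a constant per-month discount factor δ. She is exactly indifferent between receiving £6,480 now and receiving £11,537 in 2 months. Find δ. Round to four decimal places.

δ ≈ 0.8657

The payoff in 2 months is discounted by δ^2, so u(6480) = δ^2·u(11537) and δ^2 = u(6480)/u(11537).
With u(x) = √x: δ^2 = √6480/√11537 = √(6480/11537) = 0.74945.
Hence δ = (0.74945)^(1/2) = 0.865706.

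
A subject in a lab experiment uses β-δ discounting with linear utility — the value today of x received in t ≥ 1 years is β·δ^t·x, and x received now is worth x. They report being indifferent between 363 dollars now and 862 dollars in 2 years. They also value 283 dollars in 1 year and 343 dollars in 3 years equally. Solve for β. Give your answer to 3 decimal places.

From the later pair, β·δ^1·283 = β·δ^3·343; dividing through, δ^2 = 283/343 = 0.82507, so δ = 0.90834.
Substituting δ into 363 = β·δ^2·862: β = 363/(711.213) ≈ 0.510.

β ≈ 0.510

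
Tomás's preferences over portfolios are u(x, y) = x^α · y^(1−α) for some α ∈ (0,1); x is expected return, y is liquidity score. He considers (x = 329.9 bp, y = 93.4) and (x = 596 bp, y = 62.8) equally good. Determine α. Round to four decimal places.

α ≈ 0.4016

The Cobb–Douglas utilities coincide, so 329.9^α·93.4^(1−α) = 596^α·62.8^(1−α).
Rearrange to (329.9/596)^α = (62.8/93.4)^(1−α) and take logs: α·-0.5914511 = (1−α)·-0.3969363.
So α/(1−α) = (-0.3969363)/(-0.5914511) = 0.6711228, and α = 0.6711228/1.6711228 ≈ 0.4016.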